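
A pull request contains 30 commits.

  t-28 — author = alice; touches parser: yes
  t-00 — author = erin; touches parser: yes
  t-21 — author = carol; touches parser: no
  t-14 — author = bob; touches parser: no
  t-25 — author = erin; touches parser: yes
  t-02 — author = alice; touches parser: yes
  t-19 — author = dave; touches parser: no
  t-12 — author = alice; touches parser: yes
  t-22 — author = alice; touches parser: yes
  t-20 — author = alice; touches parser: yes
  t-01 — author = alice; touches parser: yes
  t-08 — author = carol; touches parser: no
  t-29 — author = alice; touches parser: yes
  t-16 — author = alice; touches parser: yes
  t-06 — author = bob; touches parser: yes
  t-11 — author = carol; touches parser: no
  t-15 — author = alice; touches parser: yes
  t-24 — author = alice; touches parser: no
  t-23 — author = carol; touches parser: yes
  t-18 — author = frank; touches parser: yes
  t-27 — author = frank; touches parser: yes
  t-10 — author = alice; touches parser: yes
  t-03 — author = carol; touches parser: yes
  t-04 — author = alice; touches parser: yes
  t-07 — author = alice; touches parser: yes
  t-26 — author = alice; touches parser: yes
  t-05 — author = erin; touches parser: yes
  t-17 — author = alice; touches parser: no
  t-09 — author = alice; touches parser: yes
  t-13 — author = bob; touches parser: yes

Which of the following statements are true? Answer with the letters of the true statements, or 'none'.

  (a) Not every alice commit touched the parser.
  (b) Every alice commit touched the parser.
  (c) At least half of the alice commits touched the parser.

(a), (c)

|A| = 16, |A ∩ B| = 14, |A ∖ B| = 2.
(a) A ⊄ B (|A ∖ B| ≥ 1): holds.
(b) A ⊆ B, i.e. every element of A is in B (|A ∖ B| = 0): fails.
(c) |A ∩ B| ≥ |A ∖ B|: holds.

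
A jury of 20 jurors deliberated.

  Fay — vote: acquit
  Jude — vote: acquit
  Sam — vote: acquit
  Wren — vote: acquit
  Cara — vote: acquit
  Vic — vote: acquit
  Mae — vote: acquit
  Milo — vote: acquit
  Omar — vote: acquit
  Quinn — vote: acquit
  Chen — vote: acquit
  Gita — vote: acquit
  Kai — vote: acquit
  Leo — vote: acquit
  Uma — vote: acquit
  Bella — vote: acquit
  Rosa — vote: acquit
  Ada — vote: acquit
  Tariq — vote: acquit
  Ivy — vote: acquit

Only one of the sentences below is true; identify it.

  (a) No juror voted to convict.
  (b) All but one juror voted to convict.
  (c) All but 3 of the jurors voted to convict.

|A| = 20, |A ∩ B| = 0, |A ∖ B| = 20.
(a) requires A ∩ B = ∅ (|A ∩ B| = 0): true.
(b) requires |A ∖ B| = 1: false.
(c) requires |A ∖ B| = 3: false.

(a)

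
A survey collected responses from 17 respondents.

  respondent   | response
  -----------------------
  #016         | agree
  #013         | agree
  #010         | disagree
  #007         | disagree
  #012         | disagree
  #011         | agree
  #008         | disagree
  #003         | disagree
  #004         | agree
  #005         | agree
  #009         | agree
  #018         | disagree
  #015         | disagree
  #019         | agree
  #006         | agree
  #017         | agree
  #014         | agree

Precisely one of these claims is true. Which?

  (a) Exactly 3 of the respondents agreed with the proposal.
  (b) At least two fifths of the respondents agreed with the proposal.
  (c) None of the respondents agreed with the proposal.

(b)

|A| = 17, |A ∩ B| = 10, |A ∖ B| = 7.
(a) requires |A ∩ B| = 3: false.
(b) requires |A ∩ B| / |A| ≥ 2/5: true.
(c) requires A ∩ B = ∅ (|A ∩ B| = 0): false.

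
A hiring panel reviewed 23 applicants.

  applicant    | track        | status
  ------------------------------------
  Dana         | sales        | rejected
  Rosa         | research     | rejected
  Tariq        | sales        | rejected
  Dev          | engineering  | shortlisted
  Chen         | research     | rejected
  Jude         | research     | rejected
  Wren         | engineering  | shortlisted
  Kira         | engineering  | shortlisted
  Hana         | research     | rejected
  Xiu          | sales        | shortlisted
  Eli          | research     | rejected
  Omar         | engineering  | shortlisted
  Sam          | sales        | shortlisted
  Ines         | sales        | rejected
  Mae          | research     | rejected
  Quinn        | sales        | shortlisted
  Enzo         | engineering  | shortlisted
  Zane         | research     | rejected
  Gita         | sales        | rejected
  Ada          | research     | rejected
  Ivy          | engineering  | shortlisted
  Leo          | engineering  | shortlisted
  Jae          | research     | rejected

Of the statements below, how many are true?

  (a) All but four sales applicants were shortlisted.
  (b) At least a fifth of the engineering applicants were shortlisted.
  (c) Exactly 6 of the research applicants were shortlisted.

2

(a) sales: |A| = 7, |A ∩ B| = 3; needs |A ∖ B| = 4 — true.
(b) engineering: |A| = 7, |A ∩ B| = 7; needs |A ∩ B| / |A| ≥ 1/5 — true.
(c) research: |A| = 9, |A ∩ B| = 0; needs |A ∩ B| = 6 — false.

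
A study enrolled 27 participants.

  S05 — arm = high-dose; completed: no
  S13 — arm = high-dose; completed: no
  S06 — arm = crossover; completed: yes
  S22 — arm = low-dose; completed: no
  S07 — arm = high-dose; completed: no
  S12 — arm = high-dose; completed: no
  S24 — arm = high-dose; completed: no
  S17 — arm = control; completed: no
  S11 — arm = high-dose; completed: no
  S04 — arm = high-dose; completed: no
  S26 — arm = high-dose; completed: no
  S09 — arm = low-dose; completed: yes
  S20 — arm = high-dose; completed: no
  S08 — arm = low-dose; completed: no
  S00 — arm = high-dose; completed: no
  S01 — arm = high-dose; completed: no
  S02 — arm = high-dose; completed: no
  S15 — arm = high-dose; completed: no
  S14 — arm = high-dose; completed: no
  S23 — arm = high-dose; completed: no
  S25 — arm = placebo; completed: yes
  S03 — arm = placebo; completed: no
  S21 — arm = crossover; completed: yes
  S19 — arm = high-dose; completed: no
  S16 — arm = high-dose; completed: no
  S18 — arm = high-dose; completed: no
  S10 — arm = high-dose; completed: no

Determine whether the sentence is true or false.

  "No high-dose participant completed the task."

The determiner here denotes the relation: A ∩ B = ∅ (|A ∩ B| = 0).
|A| = 19, |A ∩ B| = 0, |A ∖ B| = 19.
So the statement is true.

True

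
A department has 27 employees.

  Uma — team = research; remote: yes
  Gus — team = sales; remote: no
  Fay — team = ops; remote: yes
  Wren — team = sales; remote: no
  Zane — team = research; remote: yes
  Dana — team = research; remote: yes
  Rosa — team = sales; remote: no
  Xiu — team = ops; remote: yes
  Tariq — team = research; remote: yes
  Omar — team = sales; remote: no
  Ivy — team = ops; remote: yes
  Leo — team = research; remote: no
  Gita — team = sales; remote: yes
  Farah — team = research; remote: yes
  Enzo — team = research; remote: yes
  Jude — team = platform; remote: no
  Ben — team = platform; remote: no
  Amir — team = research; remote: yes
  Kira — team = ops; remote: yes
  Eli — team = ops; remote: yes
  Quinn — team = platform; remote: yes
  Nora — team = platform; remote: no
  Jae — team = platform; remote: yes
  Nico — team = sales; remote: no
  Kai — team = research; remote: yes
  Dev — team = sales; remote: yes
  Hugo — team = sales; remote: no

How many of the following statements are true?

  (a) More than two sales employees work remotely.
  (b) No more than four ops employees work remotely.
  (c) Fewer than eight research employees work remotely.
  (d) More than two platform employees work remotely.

(a) sales: |A| = 8, |A ∩ B| = 2; needs |A ∩ B| > 2 — false.
(b) ops: |A| = 5, |A ∩ B| = 5; needs |A ∩ B| ≤ 4 — false.
(c) research: |A| = 9, |A ∩ B| = 8; needs |A ∩ B| < 8 — false.
(d) platform: |A| = 5, |A ∩ B| = 2; needs |A ∩ B| > 2 — false.

0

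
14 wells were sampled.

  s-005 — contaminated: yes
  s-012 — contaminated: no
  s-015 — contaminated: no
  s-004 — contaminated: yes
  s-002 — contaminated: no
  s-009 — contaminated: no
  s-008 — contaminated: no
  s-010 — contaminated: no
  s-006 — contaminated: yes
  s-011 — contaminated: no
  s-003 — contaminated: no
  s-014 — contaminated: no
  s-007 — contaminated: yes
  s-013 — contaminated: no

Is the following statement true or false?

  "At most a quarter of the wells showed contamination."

False

The determiner here denotes the relation: |A ∩ B| / |A| ≤ 1/4.
A (the restrictor) = {s-005, s-012, s-015, s-004, s-002, s-009, s-008, s-010, s-006, s-011, s-003, s-014, s-007, s-013}, |A| = 14.
A ∩ B = {s-005, s-004, s-006, s-007}, so |A ∩ B| = 4.
A ∖ B = {s-012, s-015, s-002, s-009, s-008, s-010, s-011, s-003, s-014, s-013}, so |A ∖ B| = 10.
|A ∩ B|/|A| = 4/14, so the statement is false.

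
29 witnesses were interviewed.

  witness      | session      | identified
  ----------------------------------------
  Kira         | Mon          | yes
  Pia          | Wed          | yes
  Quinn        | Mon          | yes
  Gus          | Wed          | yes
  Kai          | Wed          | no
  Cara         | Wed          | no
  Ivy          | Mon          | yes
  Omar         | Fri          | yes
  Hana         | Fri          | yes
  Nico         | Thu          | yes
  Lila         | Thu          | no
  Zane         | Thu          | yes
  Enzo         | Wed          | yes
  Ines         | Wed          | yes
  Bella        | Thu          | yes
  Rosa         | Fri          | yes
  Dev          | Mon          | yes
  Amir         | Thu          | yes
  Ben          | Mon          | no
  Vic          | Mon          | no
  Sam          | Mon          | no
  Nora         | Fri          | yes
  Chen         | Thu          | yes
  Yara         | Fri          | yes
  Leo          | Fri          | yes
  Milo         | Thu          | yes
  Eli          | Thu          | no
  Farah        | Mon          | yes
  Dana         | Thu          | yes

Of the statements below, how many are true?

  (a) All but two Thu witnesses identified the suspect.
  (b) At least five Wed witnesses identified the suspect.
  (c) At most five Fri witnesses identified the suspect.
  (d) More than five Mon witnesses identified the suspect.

1

(a) Thu: |A| = 9, |A ∩ B| = 7; needs |A ∖ B| = 2 — true.
(b) Wed: |A| = 6, |A ∩ B| = 4; needs |A ∩ B| ≥ 5 — false.
(c) Fri: |A| = 6, |A ∩ B| = 6; needs |A ∩ B| ≤ 5 — false.
(d) Mon: |A| = 8, |A ∩ B| = 5; needs |A ∩ B| > 5 — false.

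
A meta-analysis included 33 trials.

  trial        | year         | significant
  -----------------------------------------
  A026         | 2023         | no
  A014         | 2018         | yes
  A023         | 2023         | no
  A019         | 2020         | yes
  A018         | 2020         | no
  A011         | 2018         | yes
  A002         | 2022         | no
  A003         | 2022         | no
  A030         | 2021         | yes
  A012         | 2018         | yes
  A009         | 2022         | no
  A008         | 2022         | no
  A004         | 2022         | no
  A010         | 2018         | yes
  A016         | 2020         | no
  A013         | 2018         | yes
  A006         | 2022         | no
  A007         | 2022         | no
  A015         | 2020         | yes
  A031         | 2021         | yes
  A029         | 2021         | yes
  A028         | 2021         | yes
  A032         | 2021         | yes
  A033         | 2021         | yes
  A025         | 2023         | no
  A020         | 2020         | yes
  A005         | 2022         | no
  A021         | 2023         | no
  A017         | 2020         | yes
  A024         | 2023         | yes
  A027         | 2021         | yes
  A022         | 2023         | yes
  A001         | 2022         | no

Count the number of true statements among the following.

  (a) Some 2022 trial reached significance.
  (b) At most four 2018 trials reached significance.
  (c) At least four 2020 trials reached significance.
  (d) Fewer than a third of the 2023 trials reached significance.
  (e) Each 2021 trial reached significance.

(a) 2022: |A| = 9, |A ∩ B| = 0; needs A ∩ B ≠ ∅ (|A ∩ B| ≥ 1) — false.
(b) 2018: |A| = 5, |A ∩ B| = 5; needs |A ∩ B| ≤ 4 — false.
(c) 2020: |A| = 6, |A ∩ B| = 4; needs |A ∩ B| ≥ 4 — true.
(d) 2023: |A| = 6, |A ∩ B| = 2; needs |A ∩ B| / |A| < 1/3 — false.
(e) 2021: |A| = 7, |A ∩ B| = 7; needs A ⊆ B, i.e. every element of A is in B (|A ∖ B| = 0) — true.

2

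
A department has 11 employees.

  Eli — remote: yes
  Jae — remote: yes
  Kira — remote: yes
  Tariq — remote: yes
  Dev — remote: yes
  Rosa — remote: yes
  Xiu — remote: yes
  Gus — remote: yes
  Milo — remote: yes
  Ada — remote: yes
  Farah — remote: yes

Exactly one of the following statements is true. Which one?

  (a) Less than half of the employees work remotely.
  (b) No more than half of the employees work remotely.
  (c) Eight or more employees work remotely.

|A| = 11, |A ∩ B| = 11, |A ∖ B| = 0.
(a) requires |A ∩ B| < |A ∖ B|: false.
(b) requires |A ∩ B| ≤ |A ∖ B|: false.
(c) requires |A ∩ B| ≥ 8: true.

(c)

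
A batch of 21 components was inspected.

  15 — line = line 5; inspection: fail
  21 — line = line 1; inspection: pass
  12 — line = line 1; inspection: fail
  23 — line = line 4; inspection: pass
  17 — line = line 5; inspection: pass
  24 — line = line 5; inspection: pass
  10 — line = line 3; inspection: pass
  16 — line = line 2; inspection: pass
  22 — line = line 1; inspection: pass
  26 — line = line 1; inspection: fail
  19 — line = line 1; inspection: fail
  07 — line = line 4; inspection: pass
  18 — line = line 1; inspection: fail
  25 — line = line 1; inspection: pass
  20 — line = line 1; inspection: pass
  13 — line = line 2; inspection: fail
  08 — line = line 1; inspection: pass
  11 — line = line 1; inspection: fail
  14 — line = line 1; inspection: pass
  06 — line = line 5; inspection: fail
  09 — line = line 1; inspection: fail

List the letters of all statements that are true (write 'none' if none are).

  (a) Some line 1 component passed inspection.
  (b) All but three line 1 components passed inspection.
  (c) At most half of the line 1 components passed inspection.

(a), (c)

|A| = 12, |A ∩ B| = 6, |A ∖ B| = 6.
(a) A ∩ B ≠ ∅ (|A ∩ B| ≥ 1): holds.
(b) |A ∖ B| = 3: fails.
(c) |A ∩ B| ≤ |A ∖ B|: holds.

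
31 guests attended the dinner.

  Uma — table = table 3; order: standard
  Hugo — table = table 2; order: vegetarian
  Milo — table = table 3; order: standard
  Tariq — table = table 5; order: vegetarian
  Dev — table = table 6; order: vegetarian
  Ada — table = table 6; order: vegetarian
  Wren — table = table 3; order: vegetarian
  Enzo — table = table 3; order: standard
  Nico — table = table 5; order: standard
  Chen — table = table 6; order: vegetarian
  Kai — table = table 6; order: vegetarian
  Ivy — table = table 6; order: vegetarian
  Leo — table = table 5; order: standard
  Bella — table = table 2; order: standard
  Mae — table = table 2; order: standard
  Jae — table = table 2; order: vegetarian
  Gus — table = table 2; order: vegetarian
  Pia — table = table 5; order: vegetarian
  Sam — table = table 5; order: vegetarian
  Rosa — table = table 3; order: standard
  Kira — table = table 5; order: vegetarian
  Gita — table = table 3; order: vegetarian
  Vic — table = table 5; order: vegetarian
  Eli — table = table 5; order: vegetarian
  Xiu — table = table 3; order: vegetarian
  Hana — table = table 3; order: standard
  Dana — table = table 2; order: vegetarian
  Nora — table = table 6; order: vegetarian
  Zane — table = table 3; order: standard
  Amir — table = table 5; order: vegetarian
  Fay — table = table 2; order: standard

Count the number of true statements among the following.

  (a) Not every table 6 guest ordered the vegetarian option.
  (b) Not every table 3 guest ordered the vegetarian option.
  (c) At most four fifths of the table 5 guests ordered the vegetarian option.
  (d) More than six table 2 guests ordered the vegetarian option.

2

(a) table 6: |A| = 6, |A ∩ B| = 6; needs A ⊄ B (|A ∖ B| ≥ 1) — false.
(b) table 3: |A| = 9, |A ∩ B| = 3; needs A ⊄ B (|A ∖ B| ≥ 1) — true.
(c) table 5: |A| = 9, |A ∩ B| = 7; needs |A ∩ B| / |A| ≤ 4/5 — true.
(d) table 2: |A| = 7, |A ∩ B| = 4; needs |A ∩ B| > 6 — false.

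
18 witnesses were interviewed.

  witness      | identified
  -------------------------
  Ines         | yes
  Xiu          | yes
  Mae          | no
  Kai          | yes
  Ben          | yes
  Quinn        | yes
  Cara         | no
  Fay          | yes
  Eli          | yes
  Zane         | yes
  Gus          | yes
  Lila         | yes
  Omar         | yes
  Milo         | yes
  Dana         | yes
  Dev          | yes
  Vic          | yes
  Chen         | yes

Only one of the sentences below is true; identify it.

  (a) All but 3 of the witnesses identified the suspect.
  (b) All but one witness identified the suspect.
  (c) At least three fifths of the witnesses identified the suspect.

|A| = 18, |A ∩ B| = 16, |A ∖ B| = 2.
(a) requires |A ∖ B| = 3: false.
(b) requires |A ∖ B| = 1: false.
(c) requires |A ∩ B| / |A| ≥ 3/5: true.

(c)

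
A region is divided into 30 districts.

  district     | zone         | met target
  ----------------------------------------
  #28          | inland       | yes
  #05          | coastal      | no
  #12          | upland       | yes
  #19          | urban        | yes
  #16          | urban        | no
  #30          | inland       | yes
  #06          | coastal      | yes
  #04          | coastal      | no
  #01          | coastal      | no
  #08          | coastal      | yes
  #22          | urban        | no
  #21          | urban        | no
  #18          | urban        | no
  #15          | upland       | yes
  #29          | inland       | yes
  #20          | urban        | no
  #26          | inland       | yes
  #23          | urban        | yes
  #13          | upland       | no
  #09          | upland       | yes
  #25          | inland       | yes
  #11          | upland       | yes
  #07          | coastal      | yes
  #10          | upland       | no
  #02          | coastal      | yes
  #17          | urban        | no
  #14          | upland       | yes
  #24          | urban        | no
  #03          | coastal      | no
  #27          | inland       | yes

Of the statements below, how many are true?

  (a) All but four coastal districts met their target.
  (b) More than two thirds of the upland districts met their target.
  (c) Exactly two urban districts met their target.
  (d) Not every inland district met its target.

3

(a) coastal: |A| = 8, |A ∩ B| = 4; needs |A ∖ B| = 4 — true.
(b) upland: |A| = 7, |A ∩ B| = 5; needs |A ∩ B| / |A| > 2/3 — true.
(c) urban: |A| = 9, |A ∩ B| = 2; needs |A ∩ B| = 2 — true.
(d) inland: |A| = 6, |A ∩ B| = 6; needs A ⊄ B (|A ∖ B| ≥ 1) — false.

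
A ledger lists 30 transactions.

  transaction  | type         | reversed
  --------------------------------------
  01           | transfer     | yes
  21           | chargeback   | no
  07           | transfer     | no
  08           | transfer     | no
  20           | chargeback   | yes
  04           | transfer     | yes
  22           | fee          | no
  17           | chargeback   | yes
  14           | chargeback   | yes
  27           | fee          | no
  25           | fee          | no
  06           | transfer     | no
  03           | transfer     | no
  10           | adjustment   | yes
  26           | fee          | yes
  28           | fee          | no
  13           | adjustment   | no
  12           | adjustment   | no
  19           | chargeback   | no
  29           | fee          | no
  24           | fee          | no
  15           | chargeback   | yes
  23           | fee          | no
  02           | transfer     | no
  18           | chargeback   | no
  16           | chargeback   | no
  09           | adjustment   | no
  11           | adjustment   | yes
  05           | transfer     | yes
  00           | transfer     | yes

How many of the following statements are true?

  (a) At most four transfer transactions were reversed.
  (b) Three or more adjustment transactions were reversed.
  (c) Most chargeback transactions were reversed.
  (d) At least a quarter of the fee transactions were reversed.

(a) transfer: |A| = 9, |A ∩ B| = 4; needs |A ∩ B| ≤ 4 — true.
(b) adjustment: |A| = 5, |A ∩ B| = 2; needs |A ∩ B| ≥ 3 — false.
(c) chargeback: |A| = 8, |A ∩ B| = 4; needs |A ∩ B| > |A ∖ B| — false.
(d) fee: |A| = 8, |A ∩ B| = 1; needs |A ∩ B| / |A| ≥ 1/4 — false.

1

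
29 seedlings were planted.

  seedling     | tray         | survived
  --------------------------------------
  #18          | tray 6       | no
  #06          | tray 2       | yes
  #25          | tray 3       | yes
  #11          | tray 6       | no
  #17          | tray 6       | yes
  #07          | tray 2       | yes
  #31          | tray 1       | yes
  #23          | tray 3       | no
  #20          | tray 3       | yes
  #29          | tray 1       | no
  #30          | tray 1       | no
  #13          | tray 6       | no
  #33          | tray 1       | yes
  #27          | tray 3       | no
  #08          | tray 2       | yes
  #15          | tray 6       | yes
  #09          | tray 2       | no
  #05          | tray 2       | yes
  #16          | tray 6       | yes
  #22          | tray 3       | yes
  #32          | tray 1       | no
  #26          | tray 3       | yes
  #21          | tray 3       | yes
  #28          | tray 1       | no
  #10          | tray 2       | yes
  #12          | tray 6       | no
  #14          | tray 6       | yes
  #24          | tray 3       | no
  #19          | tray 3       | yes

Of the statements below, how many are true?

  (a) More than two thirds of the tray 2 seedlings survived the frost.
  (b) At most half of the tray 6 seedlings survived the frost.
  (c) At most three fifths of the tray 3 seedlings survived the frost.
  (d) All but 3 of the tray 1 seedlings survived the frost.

(a) tray 2: |A| = 6, |A ∩ B| = 5; needs |A ∩ B| / |A| > 2/3 — true.
(b) tray 6: |A| = 8, |A ∩ B| = 4; needs |A ∩ B| ≤ |A ∖ B| — true.
(c) tray 3: |A| = 9, |A ∩ B| = 6; needs |A ∩ B| / |A| ≤ 3/5 — false.
(d) tray 1: |A| = 6, |A ∩ B| = 2; needs |A ∖ B| = 3 — false.

2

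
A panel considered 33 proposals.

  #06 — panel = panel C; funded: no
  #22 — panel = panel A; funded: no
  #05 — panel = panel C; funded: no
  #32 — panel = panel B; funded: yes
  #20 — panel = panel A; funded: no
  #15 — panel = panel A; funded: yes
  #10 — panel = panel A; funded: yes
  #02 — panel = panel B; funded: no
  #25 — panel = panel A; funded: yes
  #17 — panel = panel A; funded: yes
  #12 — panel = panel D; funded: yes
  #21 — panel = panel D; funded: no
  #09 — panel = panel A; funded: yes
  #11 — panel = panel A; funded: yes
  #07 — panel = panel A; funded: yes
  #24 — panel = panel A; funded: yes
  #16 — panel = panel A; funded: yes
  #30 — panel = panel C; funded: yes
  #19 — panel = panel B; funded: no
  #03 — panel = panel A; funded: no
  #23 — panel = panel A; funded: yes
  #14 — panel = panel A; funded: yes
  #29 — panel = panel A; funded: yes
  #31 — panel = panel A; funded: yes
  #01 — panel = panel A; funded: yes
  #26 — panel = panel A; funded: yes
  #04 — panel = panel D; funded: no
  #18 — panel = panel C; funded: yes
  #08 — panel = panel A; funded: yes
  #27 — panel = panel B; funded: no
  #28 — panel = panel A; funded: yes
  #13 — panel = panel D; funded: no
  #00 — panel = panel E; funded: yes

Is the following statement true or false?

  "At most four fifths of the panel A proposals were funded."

The determiner here denotes the relation: |A ∩ B| / |A| ≤ 4/5.
|A| = 20, |A ∩ B| = 17, |A ∖ B| = 3.
|A ∩ B|/|A| = 17/20, so the statement is false.

False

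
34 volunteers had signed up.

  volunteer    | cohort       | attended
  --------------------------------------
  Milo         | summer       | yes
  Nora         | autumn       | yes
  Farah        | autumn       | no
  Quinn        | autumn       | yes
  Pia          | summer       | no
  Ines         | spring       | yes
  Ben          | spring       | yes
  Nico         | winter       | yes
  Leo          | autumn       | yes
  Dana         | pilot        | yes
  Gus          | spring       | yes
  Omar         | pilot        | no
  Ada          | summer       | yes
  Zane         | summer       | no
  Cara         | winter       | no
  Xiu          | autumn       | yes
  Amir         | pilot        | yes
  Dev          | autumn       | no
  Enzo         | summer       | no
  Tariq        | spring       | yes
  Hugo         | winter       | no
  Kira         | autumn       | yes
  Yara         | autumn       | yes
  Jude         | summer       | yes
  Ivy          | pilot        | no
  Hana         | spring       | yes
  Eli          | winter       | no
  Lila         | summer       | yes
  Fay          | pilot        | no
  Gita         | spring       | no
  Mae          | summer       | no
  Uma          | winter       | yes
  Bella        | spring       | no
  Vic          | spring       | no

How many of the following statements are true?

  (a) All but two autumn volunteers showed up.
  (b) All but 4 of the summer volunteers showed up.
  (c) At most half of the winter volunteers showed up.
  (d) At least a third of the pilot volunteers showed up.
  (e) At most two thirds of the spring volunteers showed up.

(a) autumn: |A| = 8, |A ∩ B| = 6; needs |A ∖ B| = 2 — true.
(b) summer: |A| = 8, |A ∩ B| = 4; needs |A ∖ B| = 4 — true.
(c) winter: |A| = 5, |A ∩ B| = 2; needs |A ∩ B| ≤ |A ∖ B| — true.
(d) pilot: |A| = 5, |A ∩ B| = 2; needs |A ∩ B| / |A| ≥ 1/3 — true.
(e) spring: |A| = 8, |A ∩ B| = 5; needs |A ∩ B| / |A| ≤ 2/3 — true.

5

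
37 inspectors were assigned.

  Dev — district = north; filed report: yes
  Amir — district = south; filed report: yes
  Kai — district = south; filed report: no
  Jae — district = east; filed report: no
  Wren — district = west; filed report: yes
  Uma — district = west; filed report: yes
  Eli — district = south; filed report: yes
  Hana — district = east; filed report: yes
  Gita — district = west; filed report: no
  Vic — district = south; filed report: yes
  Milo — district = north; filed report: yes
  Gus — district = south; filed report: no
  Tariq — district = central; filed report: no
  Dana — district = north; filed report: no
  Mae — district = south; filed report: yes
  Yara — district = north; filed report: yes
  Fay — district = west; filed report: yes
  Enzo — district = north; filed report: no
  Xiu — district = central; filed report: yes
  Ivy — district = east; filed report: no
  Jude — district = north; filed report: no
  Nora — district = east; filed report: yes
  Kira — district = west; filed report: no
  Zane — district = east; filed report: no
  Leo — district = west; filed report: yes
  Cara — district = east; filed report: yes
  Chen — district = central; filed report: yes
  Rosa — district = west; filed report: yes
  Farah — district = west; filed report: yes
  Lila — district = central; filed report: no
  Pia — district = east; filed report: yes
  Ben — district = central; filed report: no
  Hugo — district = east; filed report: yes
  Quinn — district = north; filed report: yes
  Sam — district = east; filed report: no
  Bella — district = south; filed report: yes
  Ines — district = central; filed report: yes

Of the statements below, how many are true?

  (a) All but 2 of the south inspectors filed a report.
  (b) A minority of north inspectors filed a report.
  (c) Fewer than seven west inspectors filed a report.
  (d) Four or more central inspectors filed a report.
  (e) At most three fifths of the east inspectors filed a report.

(a) south: |A| = 7, |A ∩ B| = 5; needs |A ∖ B| = 2 — true.
(b) north: |A| = 7, |A ∩ B| = 4; needs |A ∩ B| < |A ∖ B| — false.
(c) west: |A| = 8, |A ∩ B| = 6; needs |A ∩ B| < 7 — true.
(d) central: |A| = 6, |A ∩ B| = 3; needs |A ∩ B| ≥ 4 — false.
(e) east: |A| = 9, |A ∩ B| = 5; needs |A ∩ B| / |A| ≤ 3/5 — true.

3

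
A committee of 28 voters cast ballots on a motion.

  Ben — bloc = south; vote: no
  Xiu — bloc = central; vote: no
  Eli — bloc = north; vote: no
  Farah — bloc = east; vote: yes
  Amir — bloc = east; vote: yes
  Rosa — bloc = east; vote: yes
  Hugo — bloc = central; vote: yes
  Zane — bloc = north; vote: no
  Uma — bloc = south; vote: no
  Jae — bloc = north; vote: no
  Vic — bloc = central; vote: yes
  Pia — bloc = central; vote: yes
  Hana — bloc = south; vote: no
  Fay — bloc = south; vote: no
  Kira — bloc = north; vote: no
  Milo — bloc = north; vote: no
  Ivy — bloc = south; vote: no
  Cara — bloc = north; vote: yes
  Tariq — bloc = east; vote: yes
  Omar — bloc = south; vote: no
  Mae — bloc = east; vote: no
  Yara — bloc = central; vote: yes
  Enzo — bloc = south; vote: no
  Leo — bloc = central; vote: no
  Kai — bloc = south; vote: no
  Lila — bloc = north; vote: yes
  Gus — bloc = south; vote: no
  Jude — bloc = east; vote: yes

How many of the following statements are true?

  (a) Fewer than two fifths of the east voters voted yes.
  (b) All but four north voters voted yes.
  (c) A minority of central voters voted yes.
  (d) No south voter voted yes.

(a) east: |A| = 6, |A ∩ B| = 5; needs |A ∩ B| / |A| < 2/5 — false.
(b) north: |A| = 7, |A ∩ B| = 2; needs |A ∖ B| = 4 — false.
(c) central: |A| = 6, |A ∩ B| = 4; needs |A ∩ B| < |A ∖ B| — false.
(d) south: |A| = 9, |A ∩ B| = 0; needs A ∩ B = ∅ (|A ∩ B| = 0) — true.

1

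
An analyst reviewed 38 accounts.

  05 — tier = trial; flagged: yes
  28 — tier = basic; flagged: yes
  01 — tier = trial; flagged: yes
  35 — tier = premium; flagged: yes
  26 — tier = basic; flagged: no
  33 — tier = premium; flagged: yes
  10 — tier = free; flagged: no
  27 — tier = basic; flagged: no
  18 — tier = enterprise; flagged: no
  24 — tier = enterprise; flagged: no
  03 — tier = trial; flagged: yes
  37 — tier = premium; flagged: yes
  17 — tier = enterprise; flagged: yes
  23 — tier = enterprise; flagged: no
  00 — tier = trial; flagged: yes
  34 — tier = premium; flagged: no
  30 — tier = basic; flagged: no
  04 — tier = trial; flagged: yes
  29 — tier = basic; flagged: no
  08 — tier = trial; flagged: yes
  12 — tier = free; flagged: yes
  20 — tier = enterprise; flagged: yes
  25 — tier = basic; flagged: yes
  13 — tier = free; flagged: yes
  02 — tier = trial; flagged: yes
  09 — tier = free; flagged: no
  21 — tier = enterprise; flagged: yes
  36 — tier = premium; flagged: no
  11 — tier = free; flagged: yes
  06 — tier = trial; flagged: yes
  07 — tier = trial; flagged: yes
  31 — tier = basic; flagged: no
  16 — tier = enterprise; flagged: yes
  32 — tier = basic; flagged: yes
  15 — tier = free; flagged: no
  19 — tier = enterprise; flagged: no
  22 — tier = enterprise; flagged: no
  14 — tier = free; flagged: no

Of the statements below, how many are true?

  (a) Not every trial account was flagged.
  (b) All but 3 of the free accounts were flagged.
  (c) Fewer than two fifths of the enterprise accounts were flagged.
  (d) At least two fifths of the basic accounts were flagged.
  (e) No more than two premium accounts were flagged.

0

(a) trial: |A| = 9, |A ∩ B| = 9; needs A ⊄ B (|A ∖ B| ≥ 1) — false.
(b) free: |A| = 7, |A ∩ B| = 3; needs |A ∖ B| = 3 — false.
(c) enterprise: |A| = 9, |A ∩ B| = 4; needs |A ∩ B| / |A| < 2/5 — false.
(d) basic: |A| = 8, |A ∩ B| = 3; needs |A ∩ B| / |A| ≥ 2/5 — false.
(e) premium: |A| = 5, |A ∩ B| = 3; needs |A ∩ B| ≤ 2 — false.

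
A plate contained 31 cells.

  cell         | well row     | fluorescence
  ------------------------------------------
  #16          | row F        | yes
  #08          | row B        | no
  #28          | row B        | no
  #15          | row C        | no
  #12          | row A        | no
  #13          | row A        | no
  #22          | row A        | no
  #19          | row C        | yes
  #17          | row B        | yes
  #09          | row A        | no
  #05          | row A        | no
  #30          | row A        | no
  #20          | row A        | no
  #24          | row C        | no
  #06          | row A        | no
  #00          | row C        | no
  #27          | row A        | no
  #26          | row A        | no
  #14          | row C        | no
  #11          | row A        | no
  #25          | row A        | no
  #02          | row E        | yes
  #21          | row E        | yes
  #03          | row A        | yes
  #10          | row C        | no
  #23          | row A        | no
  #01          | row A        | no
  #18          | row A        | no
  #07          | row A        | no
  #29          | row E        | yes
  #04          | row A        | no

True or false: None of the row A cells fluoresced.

'None of the row A cells fluoresced' holds iff A ∩ B = ∅ (|A ∩ B| = 0).
|A| = 18, |A ∩ B| = 1, |A ∖ B| = 17.
So the statement is false.

False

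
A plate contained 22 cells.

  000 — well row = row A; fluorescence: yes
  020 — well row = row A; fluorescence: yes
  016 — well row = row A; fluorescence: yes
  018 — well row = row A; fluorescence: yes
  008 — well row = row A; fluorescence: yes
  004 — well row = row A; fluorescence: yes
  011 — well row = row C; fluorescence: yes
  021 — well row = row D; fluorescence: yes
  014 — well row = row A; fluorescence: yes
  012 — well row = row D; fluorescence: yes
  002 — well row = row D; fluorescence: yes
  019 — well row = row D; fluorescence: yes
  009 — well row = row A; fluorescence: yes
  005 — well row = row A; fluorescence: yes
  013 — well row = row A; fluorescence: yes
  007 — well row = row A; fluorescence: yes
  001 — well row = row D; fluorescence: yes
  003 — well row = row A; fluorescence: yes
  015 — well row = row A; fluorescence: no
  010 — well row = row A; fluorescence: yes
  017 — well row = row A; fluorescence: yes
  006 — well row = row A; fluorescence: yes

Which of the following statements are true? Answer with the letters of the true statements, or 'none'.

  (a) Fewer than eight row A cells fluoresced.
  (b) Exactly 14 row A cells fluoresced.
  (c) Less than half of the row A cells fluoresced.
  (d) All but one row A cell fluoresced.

|A| = 16, |A ∩ B| = 15, |A ∖ B| = 1.
(a) |A ∩ B| < 8: fails.
(b) |A ∩ B| = 14: fails.
(c) |A ∩ B| < |A ∖ B|: fails.
(d) |A ∖ B| = 1: holds.

(d)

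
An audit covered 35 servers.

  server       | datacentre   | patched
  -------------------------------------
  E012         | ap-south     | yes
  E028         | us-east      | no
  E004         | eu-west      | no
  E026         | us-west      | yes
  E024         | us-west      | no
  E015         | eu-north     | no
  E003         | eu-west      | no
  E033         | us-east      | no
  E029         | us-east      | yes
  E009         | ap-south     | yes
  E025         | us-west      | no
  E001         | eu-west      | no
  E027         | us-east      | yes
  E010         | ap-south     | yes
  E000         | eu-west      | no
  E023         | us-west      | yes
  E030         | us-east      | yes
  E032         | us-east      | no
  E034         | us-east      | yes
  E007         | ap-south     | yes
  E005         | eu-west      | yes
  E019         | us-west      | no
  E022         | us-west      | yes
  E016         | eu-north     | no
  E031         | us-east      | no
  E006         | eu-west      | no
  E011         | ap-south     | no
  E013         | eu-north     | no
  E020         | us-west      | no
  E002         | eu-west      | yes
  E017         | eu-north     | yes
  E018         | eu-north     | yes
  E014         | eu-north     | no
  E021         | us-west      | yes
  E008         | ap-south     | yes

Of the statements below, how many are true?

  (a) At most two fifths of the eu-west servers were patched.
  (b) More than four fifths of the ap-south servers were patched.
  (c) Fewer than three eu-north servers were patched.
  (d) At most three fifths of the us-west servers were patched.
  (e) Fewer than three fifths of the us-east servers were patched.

5

(a) eu-west: |A| = 7, |A ∩ B| = 2; needs |A ∩ B| / |A| ≤ 2/5 — true.
(b) ap-south: |A| = 6, |A ∩ B| = 5; needs |A ∩ B| / |A| > 4/5 — true.
(c) eu-north: |A| = 6, |A ∩ B| = 2; needs |A ∩ B| < 3 — true.
(d) us-west: |A| = 8, |A ∩ B| = 4; needs |A ∩ B| / |A| ≤ 3/5 — true.
(e) us-east: |A| = 8, |A ∩ B| = 4; needs |A ∩ B| / |A| < 3/5 — true.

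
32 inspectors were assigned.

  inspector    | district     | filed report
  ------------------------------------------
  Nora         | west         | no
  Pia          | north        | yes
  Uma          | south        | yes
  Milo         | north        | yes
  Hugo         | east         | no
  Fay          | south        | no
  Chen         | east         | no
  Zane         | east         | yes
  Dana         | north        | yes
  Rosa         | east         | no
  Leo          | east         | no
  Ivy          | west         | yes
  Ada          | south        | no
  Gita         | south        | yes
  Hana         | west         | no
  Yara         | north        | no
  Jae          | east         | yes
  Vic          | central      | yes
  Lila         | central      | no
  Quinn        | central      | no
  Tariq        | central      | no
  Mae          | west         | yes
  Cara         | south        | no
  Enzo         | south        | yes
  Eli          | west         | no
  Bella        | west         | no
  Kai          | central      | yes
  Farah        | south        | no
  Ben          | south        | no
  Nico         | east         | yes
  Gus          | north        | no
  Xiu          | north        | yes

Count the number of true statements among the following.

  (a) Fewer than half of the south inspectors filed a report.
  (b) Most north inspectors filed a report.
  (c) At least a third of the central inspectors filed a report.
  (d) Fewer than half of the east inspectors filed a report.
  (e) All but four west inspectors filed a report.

5

(a) south: |A| = 8, |A ∩ B| = 3; needs |A ∩ B| < |A ∖ B| — true.
(b) north: |A| = 6, |A ∩ B| = 4; needs |A ∩ B| > |A ∖ B| — true.
(c) central: |A| = 5, |A ∩ B| = 2; needs |A ∩ B| / |A| ≥ 1/3 — true.
(d) east: |A| = 7, |A ∩ B| = 3; needs |A ∩ B| < |A ∖ B| — true.
(e) west: |A| = 6, |A ∩ B| = 2; needs |A ∖ B| = 4 — true.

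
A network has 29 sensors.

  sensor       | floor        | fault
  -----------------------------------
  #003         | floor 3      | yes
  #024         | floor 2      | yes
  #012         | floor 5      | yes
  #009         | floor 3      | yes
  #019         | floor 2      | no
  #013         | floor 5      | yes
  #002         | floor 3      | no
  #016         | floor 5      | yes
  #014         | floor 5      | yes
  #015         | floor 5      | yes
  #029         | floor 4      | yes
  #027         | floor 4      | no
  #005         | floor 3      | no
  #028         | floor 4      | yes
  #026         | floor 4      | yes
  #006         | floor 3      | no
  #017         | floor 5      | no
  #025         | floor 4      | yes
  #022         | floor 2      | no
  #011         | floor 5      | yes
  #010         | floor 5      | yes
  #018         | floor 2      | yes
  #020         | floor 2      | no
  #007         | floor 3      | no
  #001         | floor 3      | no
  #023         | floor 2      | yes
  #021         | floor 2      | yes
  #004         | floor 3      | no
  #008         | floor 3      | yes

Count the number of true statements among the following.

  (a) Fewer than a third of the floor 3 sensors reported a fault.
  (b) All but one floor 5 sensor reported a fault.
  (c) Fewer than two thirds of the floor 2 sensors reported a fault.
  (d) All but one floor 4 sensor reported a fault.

(a) floor 3: |A| = 9, |A ∩ B| = 3; needs |A ∩ B| / |A| < 1/3 — false.
(b) floor 5: |A| = 8, |A ∩ B| = 7; needs |A ∖ B| = 1 — true.
(c) floor 2: |A| = 7, |A ∩ B| = 4; needs |A ∩ B| / |A| < 2/3 — true.
(d) floor 4: |A| = 5, |A ∩ B| = 4; needs |A ∖ B| = 1 — true.

3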